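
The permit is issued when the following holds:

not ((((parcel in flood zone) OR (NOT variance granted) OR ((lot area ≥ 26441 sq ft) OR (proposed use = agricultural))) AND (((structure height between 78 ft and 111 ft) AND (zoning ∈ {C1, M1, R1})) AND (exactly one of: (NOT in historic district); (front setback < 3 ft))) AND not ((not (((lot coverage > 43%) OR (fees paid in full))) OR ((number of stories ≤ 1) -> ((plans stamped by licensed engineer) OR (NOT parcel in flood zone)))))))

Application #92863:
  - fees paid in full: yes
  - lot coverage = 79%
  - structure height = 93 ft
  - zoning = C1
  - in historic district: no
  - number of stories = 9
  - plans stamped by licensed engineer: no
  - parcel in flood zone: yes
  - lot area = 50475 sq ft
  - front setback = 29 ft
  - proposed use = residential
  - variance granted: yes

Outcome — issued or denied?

Issued

Atomic conditions:
  parcel in flood zone: yes → true
  NOT variance granted: yes → false
  lot area ≥ 26441 sq ft: 50475 ≥ 26441 is true
  proposed use = agricultural: residential == agricultural is false
  structure height between 78 ft and 111 ft: 93 in [78, 111] is true
  zoning ∈ {C1, M1, R1}: C1 is in the set → true
  NOT in historic district: no → true
  front setback < 3 ft: 29 < 3 is false
  lot coverage > 43%: 79 > 43 is true
  fees paid in full: yes → true
  number of stories ≤ 1: 9 ≤ 1 is false
  plans stamped by licensed engineer: no → false
  NOT parcel in flood zone: yes → false
Combine:
[1.1.3] true OR false = true
[1.1] true OR false OR true = true
[1.2.1] true AND true = true
[1.2.2] exactly-one(true, false) = true
[1.2] true AND true = true
[1.3.1.1.1] true OR true = true
[1.3.1.1] NOT true = false
[1.3.1.2.2] false OR false = false
[1.3.1.2] false → false (antecedent false ⇒ implication holds) = true
[1.3.1] false OR true = true
[1.3] NOT true = false
[1] true AND true AND false = false
[root] NOT false = true
Overall: true → issued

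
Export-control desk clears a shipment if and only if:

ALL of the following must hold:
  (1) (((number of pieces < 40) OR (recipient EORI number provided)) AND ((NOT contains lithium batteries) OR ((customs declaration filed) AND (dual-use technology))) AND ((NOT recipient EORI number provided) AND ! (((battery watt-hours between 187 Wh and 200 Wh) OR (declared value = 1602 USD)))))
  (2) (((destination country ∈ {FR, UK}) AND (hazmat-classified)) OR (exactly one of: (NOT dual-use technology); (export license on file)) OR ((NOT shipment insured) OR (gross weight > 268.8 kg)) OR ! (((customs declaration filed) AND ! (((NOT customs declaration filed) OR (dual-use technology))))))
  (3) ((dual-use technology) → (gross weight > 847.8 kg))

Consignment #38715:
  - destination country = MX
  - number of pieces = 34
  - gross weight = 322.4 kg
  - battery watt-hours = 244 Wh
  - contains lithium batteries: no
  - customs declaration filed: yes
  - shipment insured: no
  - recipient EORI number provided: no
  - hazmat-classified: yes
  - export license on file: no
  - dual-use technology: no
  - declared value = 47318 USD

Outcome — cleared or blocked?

Cleared

Atomic conditions:
  number of pieces < 40: 34 < 40 is true
  recipient EORI number provided: no → false
  NOT contains lithium batteries: no → true
  customs declaration filed: yes → true
  dual-use technology: no → false
  NOT recipient EORI number provided: no → true
  battery watt-hours between 187 Wh and 200 Wh: 244 in [187, 200] is false
  declared value = 1602 USD: 47318 == 1602 is false
  destination country ∈ {FR, UK}: MX is not in the set → false
  hazmat-classified: yes → true
  NOT dual-use technology: no → true
  export license on file: no → false
  NOT shipment insured: no → true
  gross weight > 268.8 kg: 322.4 > 268.8 is true
  NOT customs declaration filed: yes → false
  gross weight > 847.8 kg: 322.4 > 847.8 is false
Combine:
[1.1] true OR false = true
[1.2.2] true AND false = false
[1.2] true OR false = true
[1.3.2.1] false OR false = false
[1.3.2] NOT false = true
[1.3] true AND true = true
[1] true AND true AND true = true
[2.1] false AND true = false
[2.2] exactly-one(true, false) = true
[2.3] true OR true = true
[2.4.1.2.1] false OR false = false
[2.4.1.2] NOT false = true
[2.4.1] true AND true = true
[2.4] NOT true = false
[2] false OR true OR true OR false = true
[3] false → false (antecedent false ⇒ implication holds) = true
[root] true AND true AND true = true
Overall: true → cleared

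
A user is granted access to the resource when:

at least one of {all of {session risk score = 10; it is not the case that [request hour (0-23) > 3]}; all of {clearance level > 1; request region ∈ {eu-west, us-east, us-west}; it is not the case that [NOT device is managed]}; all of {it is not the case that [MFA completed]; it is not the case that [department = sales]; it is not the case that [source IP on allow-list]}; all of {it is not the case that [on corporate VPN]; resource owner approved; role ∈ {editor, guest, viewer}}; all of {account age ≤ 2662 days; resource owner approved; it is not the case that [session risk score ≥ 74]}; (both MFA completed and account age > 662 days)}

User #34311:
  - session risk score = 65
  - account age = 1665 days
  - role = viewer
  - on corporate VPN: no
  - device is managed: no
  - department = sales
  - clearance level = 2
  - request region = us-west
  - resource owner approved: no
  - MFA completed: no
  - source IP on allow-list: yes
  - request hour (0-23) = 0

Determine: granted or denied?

Atomic conditions:
  session risk score = 10: 65 == 10 is false
  request hour (0-23) > 3: 0 > 3 is false
  clearance level > 1: 2 > 1 is true
  request region ∈ {eu-west, us-east, us-west}: us-west is in the set → true
  NOT device is managed: no → true
  MFA completed: no → false
  department = sales: sales == sales is true
  source IP on allow-list: yes → true
  on corporate VPN: no → false
  resource owner approved: no → false
  role ∈ {editor, guest, viewer}: viewer is in the set → true
  account age ≤ 2662 days: 1665 ≤ 2662 is true
  session risk score ≥ 74: 65 ≥ 74 is false
  account age > 662 days: 1665 > 662 is true
Combine:
[1.2] NOT false = true
[1] false AND true = false
[2.3] NOT true = false
[2] true AND true AND false = false
[3.1] NOT false = true
[3.2] NOT true = false
[3.3] NOT true = false
[3] true AND false AND false = false
[4.1] NOT false = true
[4] true AND false AND true = false
[5.3] NOT false = true
[5] true AND false AND true = false
[6] false AND true = false
[root] false OR false OR false OR false OR false OR false = false
Overall: false → denied

Denied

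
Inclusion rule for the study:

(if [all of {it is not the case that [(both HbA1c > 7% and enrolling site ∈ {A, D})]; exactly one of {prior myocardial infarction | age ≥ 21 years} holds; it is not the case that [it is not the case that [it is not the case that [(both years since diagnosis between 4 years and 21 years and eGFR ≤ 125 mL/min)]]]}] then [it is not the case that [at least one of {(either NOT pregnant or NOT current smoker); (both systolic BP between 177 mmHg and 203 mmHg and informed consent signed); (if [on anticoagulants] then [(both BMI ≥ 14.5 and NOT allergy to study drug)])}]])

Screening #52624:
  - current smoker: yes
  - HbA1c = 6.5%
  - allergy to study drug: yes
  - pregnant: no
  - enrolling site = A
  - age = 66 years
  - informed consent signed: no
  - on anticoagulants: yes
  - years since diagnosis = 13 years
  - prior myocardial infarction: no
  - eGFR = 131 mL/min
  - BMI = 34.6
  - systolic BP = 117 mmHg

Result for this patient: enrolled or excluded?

Atomic conditions:
  HbA1c > 7%: 6.5 > 7 is false
  enrolling site ∈ {A, D}: A is in the set → true
  prior myocardial infarction: no → false
  age ≥ 21 years: 66 ≥ 21 is true
  years since diagnosis between 4 years and 21 years: 13 in [4, 21] is true
  eGFR ≤ 125 mL/min: 131 ≤ 125 is false
  NOT pregnant: no → true
  NOT current smoker: yes → false
  systolic BP between 177 mmHg and 203 mmHg: 117 in [177, 203] is false
  informed consent signed: no → false
  on anticoagulants: yes → true
  BMI ≥ 14.5: 34.6 ≥ 14.5 is true
  NOT allergy to study drug: yes → false
Combine:
[1.1.1] false AND true = false
[1.1] NOT false = true
[1.2] exactly-one(false, true) = true
[1.3.1.1.1] true AND false = false
[1.3.1.1] NOT false = true
[1.3.1] NOT true = false
[1.3] NOT false = true
[1] true AND true AND true = true
[2.1.1] true OR false = true
[2.1.2] false AND false = false
[2.1.3.2] true AND false = false
[2.1.3] true → false = false
[2.1] true OR false OR false = true
[2] NOT true = false
[root] true → false = false
Overall: false → excluded

Excluded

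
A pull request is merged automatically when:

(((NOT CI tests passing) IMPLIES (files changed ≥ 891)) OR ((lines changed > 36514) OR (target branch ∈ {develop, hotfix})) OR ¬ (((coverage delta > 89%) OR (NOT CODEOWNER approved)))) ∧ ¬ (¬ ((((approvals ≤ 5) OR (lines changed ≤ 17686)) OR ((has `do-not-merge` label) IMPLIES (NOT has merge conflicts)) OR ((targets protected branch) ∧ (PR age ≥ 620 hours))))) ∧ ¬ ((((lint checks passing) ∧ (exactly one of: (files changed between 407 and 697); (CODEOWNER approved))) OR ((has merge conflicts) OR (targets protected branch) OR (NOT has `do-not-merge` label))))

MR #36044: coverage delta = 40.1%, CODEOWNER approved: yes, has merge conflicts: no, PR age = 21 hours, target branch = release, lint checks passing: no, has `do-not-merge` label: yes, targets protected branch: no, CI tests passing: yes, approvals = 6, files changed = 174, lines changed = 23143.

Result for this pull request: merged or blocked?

Merged

Atomic conditions:
  NOT CI tests passing: yes → false
  files changed ≥ 891: 174 ≥ 891 is false
  lines changed > 36514: 23143 > 36514 is false
  target branch ∈ {develop, hotfix}: release is not in the set → false
  coverage delta > 89%: 40.1 > 89 is false
  NOT CODEOWNER approved: yes → false
  approvals ≤ 5: 6 ≤ 5 is false
  lines changed ≤ 17686: 23143 ≤ 17686 is false
  has `do-not-merge` label: yes → true
  NOT has merge conflicts: no → true
  targets protected branch: no → false
  PR age ≥ 620 hours: 21 ≥ 620 is false
  lint checks passing: no → false
  files changed between 407 and 697: 174 in [407, 697] is false
  CODEOWNER approved: yes → true
  has merge conflicts: no → false
  NOT has `do-not-merge` label: yes → false
Combine:
[1.1] false → false (antecedent false ⇒ implication holds) = true
[1.2] false OR false = false
[1.3.1] false OR false = false
[1.3] NOT false = true
[1] true OR false OR true = true
[2.1.1.1] false OR false = false
[2.1.1.2] true → true = true
[2.1.1.3] false AND false = false
[2.1.1] false OR true OR false = true
[2.1] NOT true = false
[2] NOT false = true
[3.1.1.2] exactly-one(false, true) = true
[3.1.1] false AND true = false
[3.1.2] false OR false OR false = false
[3.1] false OR false = false
[3] NOT false = true
[root] true AND true AND true = true
Overall: true → merged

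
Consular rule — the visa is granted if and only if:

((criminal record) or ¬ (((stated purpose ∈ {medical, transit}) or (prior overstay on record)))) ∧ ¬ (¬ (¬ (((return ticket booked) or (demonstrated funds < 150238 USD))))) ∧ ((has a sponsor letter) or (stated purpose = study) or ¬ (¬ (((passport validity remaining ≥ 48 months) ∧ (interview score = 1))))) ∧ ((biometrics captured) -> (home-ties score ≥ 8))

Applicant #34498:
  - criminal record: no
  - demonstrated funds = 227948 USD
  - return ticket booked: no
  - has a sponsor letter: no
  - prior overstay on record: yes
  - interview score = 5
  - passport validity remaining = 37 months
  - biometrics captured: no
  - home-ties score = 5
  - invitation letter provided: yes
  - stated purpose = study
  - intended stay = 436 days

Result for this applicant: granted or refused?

Refused

Atomic conditions:
  criminal record: no → false
  stated purpose ∈ {medical, transit}: study is not in the set → false
  prior overstay on record: yes → true
  return ticket booked: no → false
  demonstrated funds < 150238 USD: 227948 < 150238 is false
  has a sponsor letter: no → false
  stated purpose = study: study == study is true
  passport validity remaining ≥ 48 months: 37 ≥ 48 is false
  interview score = 1: 5 == 1 is false
  biometrics captured: no → false
  home-ties score ≥ 8: 5 ≥ 8 is false
Combine:
[1.2.1] false OR true = true
[1.2] NOT true = false
[1] false OR false = false
[2.1.1.1] false OR false = false
[2.1.1] NOT false = true
[2.1] NOT true = false
[2] NOT false = true
[3.3.1.1] false AND false = false
[3.3.1] NOT false = true
[3.3] NOT true = false
[3] false OR true OR false = true
[4] false → false (antecedent false ⇒ implication holds) = true
[root] false AND true AND true AND true = false
Overall: false → refused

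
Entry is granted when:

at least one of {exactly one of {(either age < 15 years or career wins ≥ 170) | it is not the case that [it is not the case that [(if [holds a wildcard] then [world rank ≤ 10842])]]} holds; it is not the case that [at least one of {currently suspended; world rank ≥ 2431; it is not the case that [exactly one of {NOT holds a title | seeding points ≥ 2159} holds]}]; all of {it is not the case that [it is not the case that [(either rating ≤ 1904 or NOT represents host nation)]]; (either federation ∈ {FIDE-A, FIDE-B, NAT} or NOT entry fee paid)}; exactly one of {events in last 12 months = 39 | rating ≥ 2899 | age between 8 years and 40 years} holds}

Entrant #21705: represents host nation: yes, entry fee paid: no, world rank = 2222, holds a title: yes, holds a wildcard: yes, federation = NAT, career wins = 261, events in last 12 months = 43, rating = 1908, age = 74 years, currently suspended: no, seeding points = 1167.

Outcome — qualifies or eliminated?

Atomic conditions:
  age < 15 years: 74 < 15 is false
  career wins ≥ 170: 261 ≥ 170 is true
  holds a wildcard: yes → true
  world rank ≤ 10842: 2222 ≤ 10842 is true
  currently suspended: no → false
  world rank ≥ 2431: 2222 ≥ 2431 is false
  NOT holds a title: yes → false
  seeding points ≥ 2159: 1167 ≥ 2159 is false
  rating ≤ 1904: 1908 ≤ 1904 is false
  NOT represents host nation: yes → false
  federation ∈ {FIDE-A, FIDE-B, NAT}: NAT is in the set → true
  NOT entry fee paid: no → true
  events in last 12 months = 39: 43 == 39 is false
  rating ≥ 2899: 1908 ≥ 2899 is false
  age between 8 years and 40 years: 74 in [8, 40] is false
Combine:
[1.1] false OR true = true
[1.2.1.1] true → true = true
[1.2.1] NOT true = false
[1.2] NOT false = true
[1] exactly-one(true, true) = false
[2.1.3.1] exactly-one(false, false) = false
[2.1.3] NOT false = true
[2.1] false OR false OR true = true
[2] NOT true = false
[3.1.1.1] false OR false = false
[3.1.1] NOT false = true
[3.1] NOT true = false
[3.2] true OR true = true
[3] false AND true = false
[4] exactly-one(false, false, false) = false
[root] false OR false OR false OR false = false
Overall: false → eliminated

Eliminated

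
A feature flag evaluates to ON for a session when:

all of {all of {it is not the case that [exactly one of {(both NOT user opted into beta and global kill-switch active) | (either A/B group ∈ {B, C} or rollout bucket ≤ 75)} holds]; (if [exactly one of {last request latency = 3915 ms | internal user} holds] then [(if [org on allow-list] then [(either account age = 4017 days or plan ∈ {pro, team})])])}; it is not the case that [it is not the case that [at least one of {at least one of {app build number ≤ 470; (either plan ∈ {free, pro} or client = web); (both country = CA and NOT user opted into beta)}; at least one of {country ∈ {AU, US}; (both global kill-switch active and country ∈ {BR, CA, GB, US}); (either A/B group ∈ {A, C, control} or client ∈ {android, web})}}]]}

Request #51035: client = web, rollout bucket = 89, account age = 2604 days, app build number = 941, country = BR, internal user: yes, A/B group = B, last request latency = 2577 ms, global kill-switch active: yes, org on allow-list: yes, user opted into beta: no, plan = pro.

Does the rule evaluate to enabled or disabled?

Enabled

Atomic conditions:
  NOT user opted into beta: no → true
  global kill-switch active: yes → true
  A/B group ∈ {B, C}: B is in the set → true
  rollout bucket ≤ 75: 89 ≤ 75 is false
  last request latency = 3915 ms: 2577 == 3915 is false
  internal user: yes → true
  org on allow-list: yes → true
  account age = 4017 days: 2604 == 4017 is false
  plan ∈ {pro, team}: pro is in the set → true
  app build number ≤ 470: 941 ≤ 470 is false
  plan ∈ {free, pro}: pro is in the set → true
  client = web: web == web is true
  country = CA: BR == CA is false
  country ∈ {AU, US}: BR is not in the set → false
  country ∈ {BR, CA, GB, US}: BR is in the set → true
  A/B group ∈ {A, C, control}: B is not in the set → false
  client ∈ {android, web}: web is in the set → true
Combine:
[1.1.1.1] true AND true = true
[1.1.1.2] true OR false = true
[1.1.1] exactly-one(true, true) = false
[1.1] NOT false = true
[1.2.1] exactly-one(false, true) = true
[1.2.2.2] false OR true = true
[1.2.2] true → true = true
[1.2] true → true = true
[1] true AND true = true
[2.1.1.1.2] true OR true = true
[2.1.1.1.3] false AND true = false
[2.1.1.1] false OR true OR false = true
[2.1.1.2.2] true AND true = true
[2.1.1.2.3] false OR true = true
[2.1.1.2] false OR true OR true = true
[2.1.1] true OR true = true
[2.1] NOT true = false
[2] NOT false = true
[root] true AND true = true
Overall: true → enabled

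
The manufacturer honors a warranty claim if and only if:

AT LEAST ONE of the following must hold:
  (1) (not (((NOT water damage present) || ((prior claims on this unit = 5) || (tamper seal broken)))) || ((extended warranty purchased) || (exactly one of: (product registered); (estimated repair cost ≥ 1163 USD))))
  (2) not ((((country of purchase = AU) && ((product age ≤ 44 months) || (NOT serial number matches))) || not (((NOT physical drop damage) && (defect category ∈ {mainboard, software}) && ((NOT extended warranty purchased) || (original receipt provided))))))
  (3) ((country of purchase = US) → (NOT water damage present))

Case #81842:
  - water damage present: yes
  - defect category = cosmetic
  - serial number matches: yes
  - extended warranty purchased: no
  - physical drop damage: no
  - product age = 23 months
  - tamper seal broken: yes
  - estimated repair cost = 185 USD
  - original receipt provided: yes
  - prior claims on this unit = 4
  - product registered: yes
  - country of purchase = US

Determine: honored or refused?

Honored

Atomic conditions:
  NOT water damage present: yes → false
  prior claims on this unit = 5: 4 == 5 is false
  tamper seal broken: yes → true
  extended warranty purchased: no → false
  product registered: yes → true
  estimated repair cost ≥ 1163 USD: 185 ≥ 1163 is false
  country of purchase = AU: US == AU is false
  product age ≤ 44 months: 23 ≤ 44 is true
  NOT serial number matches: yes → false
  NOT physical drop damage: no → true
  defect category ∈ {mainboard, software}: cosmetic is not in the set → false
  NOT extended warranty purchased: no → true
  original receipt provided: yes → true
  country of purchase = US: US == US is true
Combine:
[1.1.1.2] false OR true = true
[1.1.1] false OR true = true
[1.1] NOT true = false
[1.2.2] exactly-one(true, false) = true
[1.2] false OR true = true
[1] false OR true = true
[2.1.1.2] true OR false = true
[2.1.1] false AND true = false
[2.1.2.1.3] true OR true = true
[2.1.2.1] true AND false AND true = false
[2.1.2] NOT false = true
[2.1] false OR true = true
[2] NOT true = false
[3] true → false = false
[root] true OR false OR false = true
Overall: true → honored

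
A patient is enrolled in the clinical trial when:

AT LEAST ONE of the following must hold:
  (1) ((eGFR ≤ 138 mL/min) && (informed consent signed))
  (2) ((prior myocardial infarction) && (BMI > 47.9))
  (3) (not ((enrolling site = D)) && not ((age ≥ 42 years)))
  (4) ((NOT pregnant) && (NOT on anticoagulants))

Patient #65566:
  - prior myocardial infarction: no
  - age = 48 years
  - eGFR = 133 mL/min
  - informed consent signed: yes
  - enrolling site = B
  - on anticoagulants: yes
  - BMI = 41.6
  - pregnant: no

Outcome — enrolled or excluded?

Enrolled

Atomic conditions:
  eGFR ≤ 138 mL/min: 133 ≤ 138 is true
  informed consent signed: yes → true
  prior myocardial infarction: no → false
  BMI > 47.9: 41.6 > 47.9 is false
  enrolling site = D: B == D is false
  age ≥ 42 years: 48 ≥ 42 is true
  NOT pregnant: no → true
  NOT on anticoagulants: yes → false
Combine:
[1] true AND true = true
[2] false AND false = false
[3.1] NOT false = true
[3.2] NOT true = false
[3] true AND false = false
[4] true AND false = false
[root] true OR false OR false OR false = true
Overall: true → enrolled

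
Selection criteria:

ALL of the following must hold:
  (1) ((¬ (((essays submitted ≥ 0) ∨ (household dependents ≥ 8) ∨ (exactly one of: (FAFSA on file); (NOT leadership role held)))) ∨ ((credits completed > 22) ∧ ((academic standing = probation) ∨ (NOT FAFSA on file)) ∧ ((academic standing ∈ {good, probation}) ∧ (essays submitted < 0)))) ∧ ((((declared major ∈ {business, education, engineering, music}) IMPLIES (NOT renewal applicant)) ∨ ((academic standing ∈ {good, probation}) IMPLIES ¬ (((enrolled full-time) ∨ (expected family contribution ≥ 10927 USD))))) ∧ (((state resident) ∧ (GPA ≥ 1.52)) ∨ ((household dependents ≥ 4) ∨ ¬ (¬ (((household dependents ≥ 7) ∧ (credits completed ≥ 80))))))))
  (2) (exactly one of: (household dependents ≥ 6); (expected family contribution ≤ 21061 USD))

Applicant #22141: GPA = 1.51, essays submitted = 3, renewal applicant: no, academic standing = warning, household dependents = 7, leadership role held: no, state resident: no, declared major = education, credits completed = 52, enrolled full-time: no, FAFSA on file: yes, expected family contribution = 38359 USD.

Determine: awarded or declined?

Declined

Atomic conditions:
  essays submitted ≥ 0: 3 ≥ 0 is true
  household dependents ≥ 8: 7 ≥ 8 is false
  FAFSA on file: yes → true
  NOT leadership role held: no → true
  credits completed > 22: 52 > 22 is true
  academic standing = probation: warning == probation is false
  NOT FAFSA on file: yes → false
  academic standing ∈ {good, probation}: warning is not in the set → false
  essays submitted < 0: 3 < 0 is false
  declared major ∈ {business, education, engineering, music}: education is in the set → true
  NOT renewal applicant: no → true
  enrolled full-time: no → false
  expected family contribution ≥ 10927 USD: 38359 ≥ 10927 is true
  state resident: no → false
  GPA ≥ 1.52: 1.51 ≥ 1.52 is false
  household dependents ≥ 4: 7 ≥ 4 is true
  household dependents ≥ 7: 7 ≥ 7 is true
  credits completed ≥ 80: 52 ≥ 80 is false
  household dependents ≥ 6: 7 ≥ 6 is true
  expected family contribution ≤ 21061 USD: 38359 ≤ 21061 is false
Combine:
[1.1.1.1.3] exactly-one(true, true) = false
[1.1.1.1] true OR false OR false = true
[1.1.1] NOT true = false
[1.1.2.2] false OR false = false
[1.1.2.3] false AND false = false
[1.1.2] true AND false AND false = false
[1.1] false OR false = false
[1.2.1.1] true → true = true
[1.2.1.2.2.1] false OR true = true
[1.2.1.2.2] NOT true = false
[1.2.1.2] false → false (antecedent false ⇒ implication holds) = true
[1.2.1] true OR true = true
[1.2.2.1] false AND false = false
[1.2.2.2.2.1.1] true AND false = false
[1.2.2.2.2.1] NOT false = true
[1.2.2.2.2] NOT true = false
[1.2.2.2] true OR false = true
[1.2.2] false OR true = true
[1.2] true AND true = true
[1] false AND true = false
[2] exactly-one(true, false) = true
[root] false AND true = false
Overall: false → declined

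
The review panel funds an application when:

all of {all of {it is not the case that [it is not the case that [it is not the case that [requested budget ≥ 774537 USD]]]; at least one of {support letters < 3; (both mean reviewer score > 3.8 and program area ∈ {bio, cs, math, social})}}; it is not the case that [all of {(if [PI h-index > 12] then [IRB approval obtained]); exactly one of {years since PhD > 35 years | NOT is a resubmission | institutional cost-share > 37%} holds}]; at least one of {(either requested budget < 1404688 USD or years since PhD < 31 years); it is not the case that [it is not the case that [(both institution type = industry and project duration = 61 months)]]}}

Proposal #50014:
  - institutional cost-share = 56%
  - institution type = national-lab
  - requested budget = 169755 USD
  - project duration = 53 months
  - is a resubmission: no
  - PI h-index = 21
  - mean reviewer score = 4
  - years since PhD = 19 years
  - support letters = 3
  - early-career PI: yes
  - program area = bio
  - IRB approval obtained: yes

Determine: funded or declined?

Atomic conditions:
  requested budget ≥ 774537 USD: 169755 ≥ 774537 is false
  support letters < 3: 3 < 3 is false
  mean reviewer score > 3.8: 4 > 3.8 is true
  program area ∈ {bio, cs, math, social}: bio is in the set → true
  PI h-index > 12: 21 > 12 is true
  IRB approval obtained: yes → true
  years since PhD > 35 years: 19 > 35 is false
  NOT is a resubmission: no → true
  institutional cost-share > 37%: 56 > 37 is true
  requested budget < 1404688 USD: 169755 < 1404688 is true
  years since PhD < 31 years: 19 < 31 is true
  institution type = industry: national-lab == industry is false
  project duration = 61 months: 53 == 61 is false
Combine:
[1.1.1.1] NOT false = true
[1.1.1] NOT true = false
[1.1] NOT false = true
[1.2.2] true AND true = true
[1.2] false OR true = true
[1] true AND true = true
[2.1.1] true → true = true
[2.1.2] exactly-one(false, true, true) = false
[2.1] true AND false = false
[2] NOT false = true
[3.1] true OR true = true
[3.2.1.1] false AND false = false
[3.2.1] NOT false = true
[3.2] NOT true = false
[3] true OR false = true
[root] true AND true AND true = true
Overall: true → funded

Funded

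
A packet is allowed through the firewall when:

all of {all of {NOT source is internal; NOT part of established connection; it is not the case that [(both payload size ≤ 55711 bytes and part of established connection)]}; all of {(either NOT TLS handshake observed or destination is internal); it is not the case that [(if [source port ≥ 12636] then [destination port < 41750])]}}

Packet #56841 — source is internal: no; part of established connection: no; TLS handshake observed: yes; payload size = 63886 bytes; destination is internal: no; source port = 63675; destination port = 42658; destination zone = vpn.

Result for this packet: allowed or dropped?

Atomic conditions:
  NOT source is internal: no → true
  NOT part of established connection: no → true
  payload size ≤ 55711 bytes: 63886 ≤ 55711 is false
  part of established connection: no → false
  NOT TLS handshake observed: yes → false
  destination is internal: no → false
  source port ≥ 12636: 63675 ≥ 12636 is true
  destination port < 41750: 42658 < 41750 is false
Combine:
[1.3.1] false AND false = false
[1.3] NOT false = true
[1] true AND true AND true = true
[2.1] false OR false = false
[2.2.1] true → false = false
[2.2] NOT false = true
[2] false AND true = false
[root] true AND false = false
Overall: false → dropped

Dropped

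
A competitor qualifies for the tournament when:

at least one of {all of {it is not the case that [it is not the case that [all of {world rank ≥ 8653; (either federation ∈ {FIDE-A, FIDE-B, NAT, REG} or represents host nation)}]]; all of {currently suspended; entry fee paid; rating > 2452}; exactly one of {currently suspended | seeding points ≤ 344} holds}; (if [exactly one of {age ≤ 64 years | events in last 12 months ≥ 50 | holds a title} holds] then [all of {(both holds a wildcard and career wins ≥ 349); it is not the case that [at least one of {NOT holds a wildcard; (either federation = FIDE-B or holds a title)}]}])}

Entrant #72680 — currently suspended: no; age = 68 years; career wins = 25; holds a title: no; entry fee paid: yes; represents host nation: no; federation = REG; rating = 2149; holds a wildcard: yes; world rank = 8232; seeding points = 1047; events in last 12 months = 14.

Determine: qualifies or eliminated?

Qualifies

Atomic conditions:
  world rank ≥ 8653: 8232 ≥ 8653 is false
  federation ∈ {FIDE-A, FIDE-B, NAT, REG}: REG is in the set → true
  represents host nation: no → false
  currently suspended: no → false
  entry fee paid: yes → true
  rating > 2452: 2149 > 2452 is false
  seeding points ≤ 344: 1047 ≤ 344 is false
  age ≤ 64 years: 68 ≤ 64 is false
  events in last 12 months ≥ 50: 14 ≥ 50 is false
  holds a title: no → false
  holds a wildcard: yes → true
  career wins ≥ 349: 25 ≥ 349 is false
  NOT holds a wildcard: yes → false
  federation = FIDE-B: REG == FIDE-B is false
Combine:
[1.1.1.1.2] true OR false = true
[1.1.1.1] false AND true = false
[1.1.1] NOT false = true
[1.1] NOT true = false
[1.2] false AND true AND false = false
[1.3] exactly-one(false, false) = false
[1] false AND false AND false = false
[2.1] exactly-one(false, false, false) = false
[2.2.1] true AND false = false
[2.2.2.1.2] false OR false = false
[2.2.2.1] false OR false = false
[2.2.2] NOT false = true
[2.2] false AND true = false
[2] false → false (antecedent false ⇒ implication holds) = true
[root] false OR true = true
Overall: true → qualifies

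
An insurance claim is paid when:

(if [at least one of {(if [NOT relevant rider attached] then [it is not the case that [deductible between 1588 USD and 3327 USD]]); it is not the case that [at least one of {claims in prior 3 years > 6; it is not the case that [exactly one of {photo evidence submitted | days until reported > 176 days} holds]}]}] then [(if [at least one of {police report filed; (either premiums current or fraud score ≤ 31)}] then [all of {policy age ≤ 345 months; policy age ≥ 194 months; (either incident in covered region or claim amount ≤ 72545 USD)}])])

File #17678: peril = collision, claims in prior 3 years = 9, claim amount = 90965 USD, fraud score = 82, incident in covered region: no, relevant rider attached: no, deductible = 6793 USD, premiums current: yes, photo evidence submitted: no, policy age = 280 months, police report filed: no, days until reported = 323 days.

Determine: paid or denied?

Atomic conditions:
  NOT relevant rider attached: no → true
  deductible between 1588 USD and 3327 USD: 6793 in [1588, 3327] is false
  claims in prior 3 years > 6: 9 > 6 is true
  photo evidence submitted: no → false
  days until reported > 176 days: 323 > 176 is true
  police report filed: no → false
  premiums current: yes → true
  fraud score ≤ 31: 82 ≤ 31 is false
  policy age ≤ 345 months: 280 ≤ 345 is true
  policy age ≥ 194 months: 280 ≥ 194 is true
  incident in covered region: no → false
  claim amount ≤ 72545 USD: 90965 ≤ 72545 is false
Combine:
[1.1.2] NOT false = true
[1.1] true → true = true
[1.2.1.2.1] exactly-one(false, true) = true
[1.2.1.2] NOT true = false
[1.2.1] true OR false = true
[1.2] NOT true = false
[1] true OR false = true
[2.1.2] true OR false = true
[2.1] false OR true = true
[2.2.3] false OR false = false
[2.2] true AND true AND false = false
[2] true → false = false
[root] true → false = false
Overall: false → denied

Denied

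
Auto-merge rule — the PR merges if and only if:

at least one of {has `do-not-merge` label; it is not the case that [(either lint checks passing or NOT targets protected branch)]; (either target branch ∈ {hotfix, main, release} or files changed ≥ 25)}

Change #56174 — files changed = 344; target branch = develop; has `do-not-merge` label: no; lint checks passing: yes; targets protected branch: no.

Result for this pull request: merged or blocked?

Atomic conditions:
  has `do-not-merge` label: no → false
  lint checks passing: yes → true
  NOT targets protected branch: no → true
  target branch ∈ {hotfix, main, release}: develop is not in the set → false
  files changed ≥ 25: 344 ≥ 25 is true
Combine:
[2.1] true OR true = true
[2] NOT true = false
[3] false OR true = true
[root] false OR false OR true = true
Overall: true → merged

Merged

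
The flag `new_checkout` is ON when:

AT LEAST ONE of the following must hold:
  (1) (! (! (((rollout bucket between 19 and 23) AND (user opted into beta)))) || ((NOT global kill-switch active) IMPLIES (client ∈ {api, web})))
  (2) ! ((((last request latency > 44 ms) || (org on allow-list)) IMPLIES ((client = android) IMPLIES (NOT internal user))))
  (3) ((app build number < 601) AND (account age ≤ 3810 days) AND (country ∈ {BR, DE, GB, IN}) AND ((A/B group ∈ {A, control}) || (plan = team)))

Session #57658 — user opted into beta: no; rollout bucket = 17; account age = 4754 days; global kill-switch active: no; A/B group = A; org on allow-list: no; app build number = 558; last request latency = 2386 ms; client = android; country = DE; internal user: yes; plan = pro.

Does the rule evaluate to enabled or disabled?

Atomic conditions:
  rollout bucket between 19 and 23: 17 in [19, 23] is false
  user opted into beta: no → false
  NOT global kill-switch active: no → true
  client ∈ {api, web}: android is not in the set → false
  last request latency > 44 ms: 2386 > 44 is true
  org on allow-list: no → false
  client = android: android == android is true
  NOT internal user: yes → false
  app build number < 601: 558 < 601 is true
  account age ≤ 3810 days: 4754 ≤ 3810 is false
  country ∈ {BR, DE, GB, IN}: DE is in the set → true
  A/B group ∈ {A, control}: A is in the set → true
  plan = team: pro == team is false
Combine:
[1.1.1.1] false AND false = false
[1.1.1] NOT false = true
[1.1] NOT true = false
[1.2] true → false = false
[1] false OR false = false
[2.1.1] true OR false = true
[2.1.2] true → false = false
[2.1] true → false = false
[2] NOT false = true
[3.4] true OR false = true
[3] true AND false AND true AND true = false
[root] false OR true OR false = true
Overall: true → enabled

Enabled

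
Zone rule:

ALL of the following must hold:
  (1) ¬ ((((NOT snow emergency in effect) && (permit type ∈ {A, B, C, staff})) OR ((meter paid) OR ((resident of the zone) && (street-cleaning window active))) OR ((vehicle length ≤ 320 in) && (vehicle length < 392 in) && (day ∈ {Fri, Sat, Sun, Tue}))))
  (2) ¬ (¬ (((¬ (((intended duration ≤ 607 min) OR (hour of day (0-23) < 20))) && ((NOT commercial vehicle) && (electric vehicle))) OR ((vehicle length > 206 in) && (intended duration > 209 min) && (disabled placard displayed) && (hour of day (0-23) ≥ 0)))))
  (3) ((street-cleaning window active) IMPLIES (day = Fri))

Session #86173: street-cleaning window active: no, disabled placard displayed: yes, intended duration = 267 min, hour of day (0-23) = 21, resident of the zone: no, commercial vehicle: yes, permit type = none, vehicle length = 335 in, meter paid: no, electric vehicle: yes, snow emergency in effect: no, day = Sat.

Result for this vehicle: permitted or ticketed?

Atomic conditions:
  NOT snow emergency in effect: no → true
  permit type ∈ {A, B, C, staff}: none is not in the set → false
  meter paid: no → false
  resident of the zone: no → false
  street-cleaning window active: no → false
  vehicle length ≤ 320 in: 335 ≤ 320 is false
  vehicle length < 392 in: 335 < 392 is true
  day ∈ {Fri, Sat, Sun, Tue}: Sat is in the set → true
  intended duration ≤ 607 min: 267 ≤ 607 is true
  hour of day (0-23) < 20: 21 < 20 is false
  NOT commercial vehicle: yes → false
  electric vehicle: yes → true
  vehicle length > 206 in: 335 > 206 is true
  intended duration > 209 min: 267 > 209 is true
  disabled placard displayed: yes → true
  hour of day (0-23) ≥ 0: 21 ≥ 0 is true
  day = Fri: Sat == Fri is false
Combine:
[1.1.1] true AND false = false
[1.1.2.2] false AND false = false
[1.1.2] false OR false = false
[1.1.3] false AND true AND true = false
[1.1] false OR false OR false = false
[1] NOT false = true
[2.1.1.1.1.1] true OR false = true
[2.1.1.1.1] NOT true = false
[2.1.1.1.2] false AND true = false
[2.1.1.1] false AND false = false
[2.1.1.2] true AND true AND true AND true = true
[2.1.1] false OR true = true
[2.1] NOT true = false
[2] NOT false = true
[3] false → false (antecedent false ⇒ implication holds) = true
[root] true AND true AND true = true
Overall: true → permitted

Permitted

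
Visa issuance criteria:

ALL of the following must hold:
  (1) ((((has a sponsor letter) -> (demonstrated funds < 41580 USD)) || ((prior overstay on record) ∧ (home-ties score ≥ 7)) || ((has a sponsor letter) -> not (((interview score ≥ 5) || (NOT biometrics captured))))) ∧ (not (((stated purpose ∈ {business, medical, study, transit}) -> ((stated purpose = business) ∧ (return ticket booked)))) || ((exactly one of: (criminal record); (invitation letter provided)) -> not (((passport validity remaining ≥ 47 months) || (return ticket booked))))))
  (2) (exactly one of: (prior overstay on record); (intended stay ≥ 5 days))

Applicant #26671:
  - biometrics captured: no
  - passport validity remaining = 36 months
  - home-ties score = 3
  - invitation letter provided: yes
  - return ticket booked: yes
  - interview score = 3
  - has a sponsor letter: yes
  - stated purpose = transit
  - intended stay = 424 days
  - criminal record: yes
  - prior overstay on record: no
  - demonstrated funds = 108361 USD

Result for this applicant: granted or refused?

Refused

Atomic conditions:
  has a sponsor letter: yes → true
  demonstrated funds < 41580 USD: 108361 < 41580 is false
  prior overstay on record: no → false
  home-ties score ≥ 7: 3 ≥ 7 is false
  interview score ≥ 5: 3 ≥ 5 is false
  NOT biometrics captured: no → true
  stated purpose ∈ {business, medical, study, transit}: transit is in the set → true
  stated purpose = business: transit == business is false
  return ticket booked: yes → true
  criminal record: yes → true
  invitation letter provided: yes → true
  passport validity remaining ≥ 47 months: 36 ≥ 47 is false
  intended stay ≥ 5 days: 424 ≥ 5 is true
Combine:
[1.1.1] true → false = false
[1.1.2] false AND false = false
[1.1.3.2.1] false OR true = true
[1.1.3.2] NOT true = false
[1.1.3] true → false = false
[1.1] false OR false OR false = false
[1.2.1.1.2] false AND true = false
[1.2.1.1] true → false = false
[1.2.1] NOT false = true
[1.2.2.1] exactly-one(true, true) = false
[1.2.2.2.1] false OR true = true
[1.2.2.2] NOT true = false
[1.2.2] false → false (antecedent false ⇒ implication holds) = true
[1.2] true OR true = true
[1] false AND true = false
[2] exactly-one(false, true) = true
[root] false AND true = false
Overall: false → refused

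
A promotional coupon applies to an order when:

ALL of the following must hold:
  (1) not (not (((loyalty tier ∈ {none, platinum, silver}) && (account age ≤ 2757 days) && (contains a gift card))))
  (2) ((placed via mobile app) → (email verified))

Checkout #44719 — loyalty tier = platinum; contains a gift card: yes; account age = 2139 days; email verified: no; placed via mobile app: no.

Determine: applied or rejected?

Applied

Atomic conditions:
  loyalty tier ∈ {none, platinum, silver}: platinum is in the set → true
  account age ≤ 2757 days: 2139 ≤ 2757 is true
  contains a gift card: yes → true
  placed via mobile app: no → false
  email verified: no → false
Combine:
[1.1.1] true AND true AND true = true
[1.1] NOT true = false
[1] NOT false = true
[2] false → false (antecedent false ⇒ implication holds) = true
[root] true AND true = true
Overall: true → applied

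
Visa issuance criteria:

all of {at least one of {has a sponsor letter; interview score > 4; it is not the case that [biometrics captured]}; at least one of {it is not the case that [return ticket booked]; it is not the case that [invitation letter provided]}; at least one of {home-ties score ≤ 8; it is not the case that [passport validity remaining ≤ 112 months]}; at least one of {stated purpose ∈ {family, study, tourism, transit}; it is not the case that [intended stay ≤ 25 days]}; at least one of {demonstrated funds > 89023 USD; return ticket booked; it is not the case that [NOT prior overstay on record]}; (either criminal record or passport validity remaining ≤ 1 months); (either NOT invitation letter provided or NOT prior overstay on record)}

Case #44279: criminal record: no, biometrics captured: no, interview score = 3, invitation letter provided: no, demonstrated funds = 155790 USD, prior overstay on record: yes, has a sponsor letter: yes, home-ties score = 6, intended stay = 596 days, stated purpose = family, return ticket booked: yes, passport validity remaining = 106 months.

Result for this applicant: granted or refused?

Refused

Atomic conditions:
  has a sponsor letter: yes → true
  interview score > 4: 3 > 4 is false
  biometrics captured: no → false
  return ticket booked: yes → true
  invitation letter provided: no → false
  home-ties score ≤ 8: 6 ≤ 8 is true
  passport validity remaining ≤ 112 months: 106 ≤ 112 is true
  stated purpose ∈ {family, study, tourism, transit}: family is in the set → true
  intended stay ≤ 25 days: 596 ≤ 25 is false
  demonstrated funds > 89023 USD: 155790 > 89023 is true
  NOT prior overstay on record: yes → false
  criminal record: no → false
  passport validity remaining ≤ 1 months: 106 ≤ 1 is false
  NOT invitation letter provided: no → true
Combine:
[1.3] NOT false = true
[1] true OR false OR true = true
[2.1] NOT true = false
[2.2] NOT false = true
[2] false OR true = true
[3.2] NOT true = false
[3] true OR false = true
[4.2] NOT false = true
[4] true OR true = true
[5.3] NOT false = true
[5] true OR true OR true = true
[6] false OR false = false
[7] true OR false = true
[root] true AND true AND true AND true AND true AND false AND true = false
Overall: false → refused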